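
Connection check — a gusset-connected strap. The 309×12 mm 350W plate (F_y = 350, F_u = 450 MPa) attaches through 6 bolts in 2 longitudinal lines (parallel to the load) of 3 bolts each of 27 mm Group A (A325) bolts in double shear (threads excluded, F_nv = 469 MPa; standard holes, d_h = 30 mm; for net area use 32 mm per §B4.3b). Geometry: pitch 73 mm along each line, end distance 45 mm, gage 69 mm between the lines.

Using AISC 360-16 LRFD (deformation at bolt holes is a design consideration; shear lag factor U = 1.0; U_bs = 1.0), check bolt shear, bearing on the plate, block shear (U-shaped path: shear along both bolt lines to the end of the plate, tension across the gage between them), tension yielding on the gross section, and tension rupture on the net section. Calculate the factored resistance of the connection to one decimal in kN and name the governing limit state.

Bolt shear: A_b = π(27)²/4 = 572.56 mm². φR_n = 0.75 × 469 × 572.56 × 6 × 2 = 2416.8 kN.
Bearing (12 mm plate, F_u = 450 MPa): end bolts L_c = 45 − 30/2 = 30, R_n = min(1.2×30×12×450, 2.4×27×12×450) = 194.4 kN/bolt; interior L_c = 73 − 30 = 43, R_n = 278.64 kN/bolt. φR_n = 0.75 × (2×194.4 + 4×278.64) = 1127.5 kN.
Block shear: shear path 2×[45+2×73] = 2×191 mm, A_gv = 4584, A_nv = 2×(191 − 2.5×32)×12 = 2664 mm²; tension across gage: (69 − 1×32)×12 = 444 mm². R_n = min(0.6×450×2664, 0.6×350×4584) + 1.0×450×444 = min(719.28, 962.64) + 199.8 = 919.08 kN. φR_n = 0.75 × 919.08 = 689.3 kN.
Tension yield (gross): A_g = 309×12 = 3708 mm². φR_n = 0.90 × 350 × 3708 = 1168.0 kN.
Tension rupture (net): A_n = (309 − 2×32)×12 = 2940 mm² (U = 1.0, A_e = A_n). φR_n = 0.75 × 450 × 2940 = 992.3 kN.
Governing: min(2416.8, 1127.5, 689.3, 1168.0, 992.3) = 689.3 kN → block shear.

689.3 kN (block shear governs)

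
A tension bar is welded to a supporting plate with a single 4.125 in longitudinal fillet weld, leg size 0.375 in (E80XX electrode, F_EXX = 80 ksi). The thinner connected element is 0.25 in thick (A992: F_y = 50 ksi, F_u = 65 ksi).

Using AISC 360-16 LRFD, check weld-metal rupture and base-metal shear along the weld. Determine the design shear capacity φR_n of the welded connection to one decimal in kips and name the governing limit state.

Weld metal: throat = 0.707×0.375 = 0.26513 in, L = 4.125 in. φR_n = 0.75 × 0.6 × 80 × 0.26513 × 4.125 = 39.4 kips.
Base metal shear (0.25 in plate): yield φR_n = 1.0×0.6×50×0.25×4.125 = 30.9 kips; rupture φR_n = 0.75×0.6×65×0.25×4.125 = 30.2 kips; take 30.2 kips (rupture).
Governing: min(39.4, 30.2) = 30.2 kips → base-metal shear.

30.2 kips (base-metal shear governs)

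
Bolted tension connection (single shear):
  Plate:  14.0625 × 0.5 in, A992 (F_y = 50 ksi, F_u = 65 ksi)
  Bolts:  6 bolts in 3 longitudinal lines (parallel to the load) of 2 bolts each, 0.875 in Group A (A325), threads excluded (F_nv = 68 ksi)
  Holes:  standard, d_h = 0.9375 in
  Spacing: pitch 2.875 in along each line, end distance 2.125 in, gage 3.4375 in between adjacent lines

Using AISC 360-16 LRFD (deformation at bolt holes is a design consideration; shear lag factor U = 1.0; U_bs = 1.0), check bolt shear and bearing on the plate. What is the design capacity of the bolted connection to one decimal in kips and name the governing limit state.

Bolt shear: A_b = π(0.875)²/4 = 0.60132 in². φR_n = 0.75 × 68 × 0.60132 × 6 × 1 = 184.0 kips.
Bearing (0.5 in plate, F_u = 65 ksi): end bolts L_c = 2.125 − 0.9375/2 = 1.65625, R_n = min(1.2×1.65625×0.5×65, 2.4×0.875×0.5×65) = 64.594 kips/bolt; interior L_c = 2.875 − 0.9375 = 1.9375, R_n = 68.25 kips/bolt. φR_n = 0.75 × (3×64.594 + 3×68.25) = 298.9 kips.
Governing: min(184.0, 298.9) = 184.0 kips → bolt shear.

184.0 kips (bolt shear governs)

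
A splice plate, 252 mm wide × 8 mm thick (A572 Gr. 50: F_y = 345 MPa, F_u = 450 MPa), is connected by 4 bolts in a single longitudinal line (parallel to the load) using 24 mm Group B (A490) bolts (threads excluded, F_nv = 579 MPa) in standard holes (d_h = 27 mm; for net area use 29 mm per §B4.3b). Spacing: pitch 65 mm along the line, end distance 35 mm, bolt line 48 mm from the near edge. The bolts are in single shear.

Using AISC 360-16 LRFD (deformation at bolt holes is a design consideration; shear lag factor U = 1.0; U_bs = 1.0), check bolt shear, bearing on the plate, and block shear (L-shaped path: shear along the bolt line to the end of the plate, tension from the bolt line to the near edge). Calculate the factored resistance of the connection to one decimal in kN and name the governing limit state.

298.6 kN (block shear governs)

Bolt shear: A_b = π(24)²/4 = 452.39 mm². φR_n = 0.75 × 579 × 452.39 × 4 × 1 = 785.8 kN.
Bearing (8 mm plate, F_u = 450 MPa): end bolts L_c = 35 − 27/2 = 21.5, R_n = min(1.2×21.5×8×450, 2.4×24×8×450) = 92.88 kN/bolt; interior L_c = 65 − 27 = 38, R_n = 164.16 kN/bolt. φR_n = 0.75 × (1×92.88 + 3×164.16) = 439.0 kN.
Block shear: shear path 1×[35+3×65] = 1×230 mm, A_gv = 1840, A_nv = 1×(230 − 3.5×29)×8 = 1028 mm²; tension to near edge: (48 − 0.5×29)×8 = 268 mm². R_n = min(0.6×450×1028, 0.6×345×1840) + 1.0×450×268 = min(277.56, 380.88) + 120.6 = 398.16 kN. φR_n = 0.75 × 398.16 = 298.6 kN.
Governing: min(785.8, 439.0, 298.6) = 298.6 kN → block shear.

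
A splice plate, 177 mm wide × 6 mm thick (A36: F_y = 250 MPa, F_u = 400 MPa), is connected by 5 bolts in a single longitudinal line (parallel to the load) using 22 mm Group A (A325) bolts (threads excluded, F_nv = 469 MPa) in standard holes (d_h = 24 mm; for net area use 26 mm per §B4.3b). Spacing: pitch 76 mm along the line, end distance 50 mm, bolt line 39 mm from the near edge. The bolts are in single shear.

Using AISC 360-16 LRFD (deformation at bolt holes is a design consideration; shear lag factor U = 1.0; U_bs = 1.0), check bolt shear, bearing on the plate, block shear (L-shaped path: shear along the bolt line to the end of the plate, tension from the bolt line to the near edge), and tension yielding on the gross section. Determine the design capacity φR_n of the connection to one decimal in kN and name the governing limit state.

239.0 kN (gross-section yield governs)

Bolt shear: A_b = π(22)²/4 = 380.13 mm². φR_n = 0.75 × 469 × 380.13 × 5 × 1 = 668.6 kN.
Bearing (6 mm plate, F_u = 400 MPa): end bolts L_c = 50 − 24/2 = 38, R_n = min(1.2×38×6×400, 2.4×22×6×400) = 109.44 kN/bolt; interior L_c = 76 − 24 = 52, R_n = 126.72 kN/bolt. φR_n = 0.75 × (1×109.44 + 4×126.72) = 462.2 kN.
Block shear: shear path 1×[50+4×76] = 1×354 mm, A_gv = 2124, A_nv = 1×(354 − 4.5×26)×6 = 1422 mm²; tension to near edge: (39 − 0.5×26)×6 = 156 mm². R_n = min(0.6×400×1422, 0.6×250×2124) + 1.0×400×156 = min(341.28, 318.6) + 62.4 = 381 kN. φR_n = 0.75 × 381 = 285.8 kN.
Tension yield (gross): A_g = 177×6 = 1062 mm². φR_n = 0.90 × 250 × 1062 = 239.0 kN.
Governing: min(668.6, 462.2, 285.8, 239.0) = 239.0 kN → gross-section yield.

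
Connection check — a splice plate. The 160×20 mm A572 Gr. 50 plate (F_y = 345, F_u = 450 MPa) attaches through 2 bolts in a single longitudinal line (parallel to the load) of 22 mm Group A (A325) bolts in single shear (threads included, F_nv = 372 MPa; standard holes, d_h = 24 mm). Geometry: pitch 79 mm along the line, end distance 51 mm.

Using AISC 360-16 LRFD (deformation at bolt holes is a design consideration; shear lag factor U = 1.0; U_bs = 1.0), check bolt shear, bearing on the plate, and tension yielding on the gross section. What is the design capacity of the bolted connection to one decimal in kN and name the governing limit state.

212.1 kN (bolt shear governs)

Bolt shear: A_b = π(22)²/4 = 380.13 mm². φR_n = 0.75 × 372 × 380.13 × 2 × 1 = 212.1 kN.
Bearing (20 mm plate, F_u = 450 MPa): end bolts L_c = 51 − 24/2 = 39, R_n = min(1.2×39×20×450, 2.4×22×20×450) = 421.2 kN/bolt; interior L_c = 79 − 24 = 55, R_n = 475.2 kN/bolt. φR_n = 0.75 × (1×421.2 + 1×475.2) = 672.3 kN.
Tension yield (gross): A_g = 160×20 = 3200 mm². φR_n = 0.90 × 345 × 3200 = 993.6 kN.
Governing: min(212.1, 672.3, 993.6) = 212.1 kN → bolt shear.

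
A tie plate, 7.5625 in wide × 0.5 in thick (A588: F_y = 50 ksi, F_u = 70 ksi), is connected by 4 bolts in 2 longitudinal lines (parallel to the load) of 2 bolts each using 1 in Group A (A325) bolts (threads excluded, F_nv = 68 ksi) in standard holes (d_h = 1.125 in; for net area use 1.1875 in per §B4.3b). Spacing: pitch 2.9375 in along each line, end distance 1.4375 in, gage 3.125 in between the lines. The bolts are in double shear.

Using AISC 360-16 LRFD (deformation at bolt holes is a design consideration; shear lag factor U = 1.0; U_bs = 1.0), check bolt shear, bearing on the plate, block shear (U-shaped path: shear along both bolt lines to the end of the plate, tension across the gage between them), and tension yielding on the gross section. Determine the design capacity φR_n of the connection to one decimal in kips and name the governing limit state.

Bolt shear: A_b = π(1)²/4 = 0.7854 in². φR_n = 0.75 × 68 × 0.7854 × 4 × 2 = 320.4 kips.
Bearing (0.5 in plate, F_u = 70 ksi): end bolts L_c = 1.4375 − 1.125/2 = 0.875, R_n = min(1.2×0.875×0.5×70, 2.4×1×0.5×70) = 36.75 kips/bolt; interior L_c = 2.9375 − 1.125 = 1.8125, R_n = 76.125 kips/bolt. φR_n = 0.75 × (2×36.75 + 2×76.125) = 169.3 kips.
Block shear: shear path 2×[1.4375+1×2.9375] = 2×4.375 in, A_gv = 4.375, A_nv = 2×(4.375 − 1.5×1.1875)×0.5 = 2.5938 in²; tension across gage: (3.125 − 1×1.1875)×0.5 = 0.96875 in². R_n = min(0.6×70×2.5938, 0.6×50×4.375) + 1.0×70×0.96875 = min(108.94, 131.25) + 67.813 = 176.75 kips. φR_n = 0.75 × 176.75 = 132.6 kips.
Tension yield (gross): A_g = 7.5625×0.5 = 3.7813 in². φR_n = 0.90 × 50 × 3.7813 = 170.2 kips.
Governing: min(320.4, 169.3, 132.6, 170.2) = 132.6 kips → block shear.

132.6 kips (block shear governs)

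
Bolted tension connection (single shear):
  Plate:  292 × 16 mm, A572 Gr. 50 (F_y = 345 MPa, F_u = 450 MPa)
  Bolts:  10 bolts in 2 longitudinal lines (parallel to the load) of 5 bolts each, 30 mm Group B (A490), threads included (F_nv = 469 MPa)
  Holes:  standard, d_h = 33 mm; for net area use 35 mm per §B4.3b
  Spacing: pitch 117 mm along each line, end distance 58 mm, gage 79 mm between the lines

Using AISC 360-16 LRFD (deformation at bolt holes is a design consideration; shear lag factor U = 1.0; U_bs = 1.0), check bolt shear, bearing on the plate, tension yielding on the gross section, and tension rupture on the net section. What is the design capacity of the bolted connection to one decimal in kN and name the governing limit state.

Bolt shear: A_b = π(30)²/4 = 706.86 mm². φR_n = 0.75 × 469 × 706.86 × 10 × 1 = 2486.4 kN.
Bearing (16 mm plate, F_u = 450 MPa): end bolts L_c = 58 − 33/2 = 41.5, R_n = min(1.2×41.5×16×450, 2.4×30×16×450) = 358.56 kN/bolt; interior L_c = 117 − 33 = 84, R_n = 518.4 kN/bolt. φR_n = 0.75 × (2×358.56 + 8×518.4) = 3648.2 kN.
Tension yield (gross): A_g = 292×16 = 4672 mm². φR_n = 0.90 × 345 × 4672 = 1450.7 kN.
Tension rupture (net): A_n = (292 − 2×35)×16 = 3552 mm² (U = 1.0, A_e = A_n). φR_n = 0.75 × 450 × 3552 = 1198.8 kN.
Governing: min(2486.4, 3648.2, 1450.7, 1198.8) = 1198.8 kN → net-section rupture.

1198.8 kN (net-section rupture governs)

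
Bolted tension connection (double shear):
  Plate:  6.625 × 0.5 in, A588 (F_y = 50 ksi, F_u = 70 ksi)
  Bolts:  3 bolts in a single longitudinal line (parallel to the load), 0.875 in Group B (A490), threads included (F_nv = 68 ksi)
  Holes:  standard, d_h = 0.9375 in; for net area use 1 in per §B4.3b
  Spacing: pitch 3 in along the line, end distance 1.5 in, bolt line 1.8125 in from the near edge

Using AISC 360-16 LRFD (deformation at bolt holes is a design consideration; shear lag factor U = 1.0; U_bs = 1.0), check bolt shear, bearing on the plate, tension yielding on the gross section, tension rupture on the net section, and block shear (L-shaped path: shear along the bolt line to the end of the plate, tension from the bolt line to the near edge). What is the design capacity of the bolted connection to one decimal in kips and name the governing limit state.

113.2 kips (block shear governs)

Bolt shear: A_b = π(0.875)²/4 = 0.60132 in². φR_n = 0.75 × 68 × 0.60132 × 3 × 2 = 184.0 kips.
Bearing (0.5 in plate, F_u = 70 ksi): end bolts L_c = 1.5 − 0.9375/2 = 1.03125, R_n = min(1.2×1.03125×0.5×70, 2.4×0.875×0.5×70) = 43.313 kips/bolt; interior L_c = 3 − 0.9375 = 2.0625, R_n = 73.5 kips/bolt. φR_n = 0.75 × (1×43.313 + 2×73.5) = 142.7 kips.
Tension yield (gross): A_g = 6.625×0.5 = 3.3125 in². φR_n = 0.90 × 50 × 3.3125 = 149.1 kips.
Tension rupture (net): A_n = (6.625 − 1×1)×0.5 = 2.8125 in² (U = 1.0, A_e = A_n). φR_n = 0.75 × 70 × 2.8125 = 147.7 kips.
Block shear: shear path 1×[1.5+2×3] = 1×7.5 in, A_gv = 3.75, A_nv = 1×(7.5 − 2.5×1)×0.5 = 2.5 in²; tension to near edge: (1.8125 − 0.5×1)×0.5 = 0.65625 in². R_n = min(0.6×70×2.5, 0.6×50×3.75) + 1.0×70×0.65625 = min(105, 112.5) + 45.938 = 150.94 kips. φR_n = 0.75 × 150.94 = 113.2 kips.
Governing: min(184.0, 142.7, 149.1, 147.7, 113.2) = 113.2 kips → block shear.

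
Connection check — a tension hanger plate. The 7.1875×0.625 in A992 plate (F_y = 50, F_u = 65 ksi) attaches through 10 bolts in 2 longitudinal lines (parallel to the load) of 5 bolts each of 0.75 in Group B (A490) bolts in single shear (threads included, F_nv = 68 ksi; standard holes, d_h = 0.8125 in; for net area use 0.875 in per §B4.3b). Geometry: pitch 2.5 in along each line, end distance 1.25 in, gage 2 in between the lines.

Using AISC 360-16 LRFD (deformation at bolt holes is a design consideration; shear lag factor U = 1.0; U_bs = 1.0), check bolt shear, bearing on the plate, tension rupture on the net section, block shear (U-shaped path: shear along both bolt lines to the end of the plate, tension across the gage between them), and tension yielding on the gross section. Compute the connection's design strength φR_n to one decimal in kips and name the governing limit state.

165.7 kips (net-section rupture governs)

Bolt shear: A_b = π(0.75)²/4 = 0.44179 in². φR_n = 0.75 × 68 × 0.44179 × 10 × 1 = 225.3 kips.
Bearing (0.625 in plate, F_u = 65 ksi): end bolts L_c = 1.25 − 0.8125/2 = 0.84375, R_n = min(1.2×0.84375×0.625×65, 2.4×0.75×0.625×65) = 41.133 kips/bolt; interior L_c = 2.5 − 0.8125 = 1.6875, R_n = 73.125 kips/bolt. φR_n = 0.75 × (2×41.133 + 8×73.125) = 500.4 kips.
Tension rupture (net): A_n = (7.1875 − 2×0.875)×0.625 = 3.3984 in² (U = 1.0, A_e = A_n). φR_n = 0.75 × 65 × 3.3984 = 165.7 kips.
Block shear: shear path 2×[1.25+4×2.5] = 2×11.25 in, A_gv = 14.063, A_nv = 2×(11.25 − 4.5×0.875)×0.625 = 9.1406 in²; tension across gage: (2 − 1×0.875)×0.625 = 0.70313 in². R_n = min(0.6×65×9.1406, 0.6×50×14.063) + 1.0×65×0.70313 = min(356.48, 421.89) + 45.703 = 402.18 kips. φR_n = 0.75 × 402.18 = 301.6 kips.
Tension yield (gross): A_g = 7.1875×0.625 = 4.4922 in². φR_n = 0.90 × 50 × 4.4922 = 202.1 kips.
Governing: min(225.3, 500.4, 165.7, 301.6, 202.1) = 165.7 kips → net-section rupture.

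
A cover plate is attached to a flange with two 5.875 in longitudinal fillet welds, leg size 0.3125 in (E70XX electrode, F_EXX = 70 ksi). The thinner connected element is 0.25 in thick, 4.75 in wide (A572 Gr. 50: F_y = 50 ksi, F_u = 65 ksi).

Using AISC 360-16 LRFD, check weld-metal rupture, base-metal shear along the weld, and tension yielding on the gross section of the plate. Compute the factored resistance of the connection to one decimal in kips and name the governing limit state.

53.4 kips (gross-section yield governs)

Weld metal: throat = 0.707×0.3125 = 0.22094 in, L = 2×5.875 = 11.75 in. φR_n = 0.75 × 0.6 × 70 × 0.22094 × 11.75 = 81.8 kips.
Base metal shear (0.25 in plate): yield φR_n = 1.0×0.6×50×0.25×11.75 = 88.1 kips; rupture φR_n = 0.75×0.6×65×0.25×11.75 = 85.9 kips; take 85.9 kips (rupture).
Tension yield (gross): A_g = 4.75×0.25 = 1.1875 in². φR_n = 0.90 × 50 × 1.1875 = 53.4 kips.
Governing: min(81.8, 85.9, 53.4) = 53.4 kips → gross-section yield.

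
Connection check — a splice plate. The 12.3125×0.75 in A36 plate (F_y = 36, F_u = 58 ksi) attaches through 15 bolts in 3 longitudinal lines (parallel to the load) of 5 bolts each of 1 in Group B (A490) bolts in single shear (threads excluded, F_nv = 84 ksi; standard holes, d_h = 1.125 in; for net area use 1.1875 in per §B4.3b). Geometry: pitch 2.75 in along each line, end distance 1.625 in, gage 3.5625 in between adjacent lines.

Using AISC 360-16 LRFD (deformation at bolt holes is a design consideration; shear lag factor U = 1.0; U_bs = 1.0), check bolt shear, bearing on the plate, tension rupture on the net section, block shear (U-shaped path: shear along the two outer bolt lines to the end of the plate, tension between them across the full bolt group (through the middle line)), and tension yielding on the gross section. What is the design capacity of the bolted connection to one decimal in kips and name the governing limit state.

Bolt shear: A_b = π(1)²/4 = 0.7854 in². φR_n = 0.75 × 84 × 0.7854 × 15 × 1 = 742.2 kips.
Bearing (0.75 in plate, F_u = 58 ksi): end bolts L_c = 1.625 − 1.125/2 = 1.0625, R_n = min(1.2×1.0625×0.75×58, 2.4×1×0.75×58) = 55.463 kips/bolt; interior L_c = 2.75 − 1.125 = 1.625, R_n = 84.825 kips/bolt. φR_n = 0.75 × (3×55.463 + 12×84.825) = 888.2 kips.
Tension rupture (net): A_n = (12.3125 − 3×1.1875)×0.75 = 6.5625 in² (U = 1.0, A_e = A_n). φR_n = 0.75 × 58 × 6.5625 = 285.5 kips.
Block shear: shear path 2×[1.625+4×2.75] = 2×12.625 in, A_gv = 18.938, A_nv = 2×(12.625 − 4.5×1.1875)×0.75 = 10.922 in²; tension across gage: (7.125 − 2×1.1875)×0.75 = 3.5625 in². R_n = min(0.6×58×10.922, 0.6×36×18.938) + 1.0×58×3.5625 = min(380.09, 409.06) + 206.63 = 586.72 kips. φR_n = 0.75 × 586.72 = 440.0 kips.
Tension yield (gross): A_g = 12.3125×0.75 = 9.2344 in². φR_n = 0.90 × 36 × 9.2344 = 299.2 kips.
Governing: min(742.2, 888.2, 285.5, 440.0, 299.2) = 285.5 kips → net-section rupture.

285.5 kips (net-section rupture governs)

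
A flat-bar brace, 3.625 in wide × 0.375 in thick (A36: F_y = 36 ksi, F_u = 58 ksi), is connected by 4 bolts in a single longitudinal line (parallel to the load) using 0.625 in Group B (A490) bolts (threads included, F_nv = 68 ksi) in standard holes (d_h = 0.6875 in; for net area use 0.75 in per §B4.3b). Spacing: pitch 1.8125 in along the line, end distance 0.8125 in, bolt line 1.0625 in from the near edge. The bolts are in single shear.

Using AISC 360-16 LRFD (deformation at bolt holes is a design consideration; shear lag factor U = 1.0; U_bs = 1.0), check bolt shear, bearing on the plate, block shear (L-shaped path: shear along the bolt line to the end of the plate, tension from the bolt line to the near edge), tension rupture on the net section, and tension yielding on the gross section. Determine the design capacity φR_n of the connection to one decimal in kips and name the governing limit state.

Bolt shear: A_b = π(0.625)²/4 = 0.3068 in². φR_n = 0.75 × 68 × 0.3068 × 4 × 1 = 62.6 kips.
Bearing (0.375 in plate, F_u = 58 ksi): end bolts L_c = 0.8125 − 0.6875/2 = 0.46875, R_n = min(1.2×0.46875×0.375×58, 2.4×0.625×0.375×58) = 12.234 kips/bolt; interior L_c = 1.8125 − 0.6875 = 1.125, R_n = 29.363 kips/bolt. φR_n = 0.75 × (1×12.234 + 3×29.363) = 75.2 kips.
Block shear: shear path 1×[0.8125+3×1.8125] = 1×6.25 in, A_gv = 2.3438, A_nv = 1×(6.25 − 3.5×0.75)×0.375 = 1.3594 in²; tension to near edge: (1.0625 − 0.5×0.75)×0.375 = 0.25781 in². R_n = min(0.6×58×1.3594, 0.6×36×2.3438) + 1.0×58×0.25781 = min(47.307, 50.626) + 14.953 = 62.26 kips. φR_n = 0.75 × 62.26 = 46.7 kips.
Tension rupture (net): A_n = (3.625 − 1×0.75)×0.375 = 1.0781 in² (U = 1.0, A_e = A_n). φR_n = 0.75 × 58 × 1.0781 = 46.9 kips.
Tension yield (gross): A_g = 3.625×0.375 = 1.3594 in². φR_n = 0.90 × 36 × 1.3594 = 44.0 kips.
Governing: min(62.6, 75.2, 46.7, 46.9, 44.0) = 44.0 kips → gross-section yield.

44.0 kips (gross-section yield governs)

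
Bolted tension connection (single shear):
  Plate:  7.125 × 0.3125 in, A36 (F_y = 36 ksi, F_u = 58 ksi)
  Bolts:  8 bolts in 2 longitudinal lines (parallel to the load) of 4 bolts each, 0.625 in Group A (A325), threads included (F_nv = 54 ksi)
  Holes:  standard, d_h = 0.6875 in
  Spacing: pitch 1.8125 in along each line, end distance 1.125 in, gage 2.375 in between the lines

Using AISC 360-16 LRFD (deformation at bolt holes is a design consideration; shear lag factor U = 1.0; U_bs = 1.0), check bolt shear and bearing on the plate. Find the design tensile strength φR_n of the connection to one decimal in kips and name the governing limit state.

Bolt shear: A_b = π(0.625)²/4 = 0.3068 in². φR_n = 0.75 × 54 × 0.3068 × 8 × 1 = 99.4 kips.
Bearing (0.3125 in plate, F_u = 58 ksi): end bolts L_c = 1.125 − 0.6875/2 = 0.78125, R_n = min(1.2×0.78125×0.3125×58, 2.4×0.625×0.3125×58) = 16.992 kips/bolt; interior L_c = 1.8125 − 0.6875 = 1.125, R_n = 24.469 kips/bolt. φR_n = 0.75 × (2×16.992 + 6×24.469) = 135.6 kips.
Governing: min(99.4, 135.6) = 99.4 kips → bolt shear.

99.4 kips (bolt shear governs)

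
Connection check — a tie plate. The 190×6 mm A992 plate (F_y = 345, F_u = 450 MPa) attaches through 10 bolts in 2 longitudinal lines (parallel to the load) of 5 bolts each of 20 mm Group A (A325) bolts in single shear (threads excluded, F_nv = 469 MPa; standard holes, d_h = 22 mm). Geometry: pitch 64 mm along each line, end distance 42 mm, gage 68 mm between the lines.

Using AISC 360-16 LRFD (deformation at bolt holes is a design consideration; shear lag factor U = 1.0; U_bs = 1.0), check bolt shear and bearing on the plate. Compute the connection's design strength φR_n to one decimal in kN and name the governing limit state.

Bolt shear: A_b = π(20)²/4 = 314.16 mm². φR_n = 0.75 × 469 × 314.16 × 10 × 1 = 1105.1 kN.
Bearing (6 mm plate, F_u = 450 MPa): end bolts L_c = 42 − 22/2 = 31, R_n = min(1.2×31×6×450, 2.4×20×6×450) = 100.44 kN/bolt; interior L_c = 64 − 22 = 42, R_n = 129.6 kN/bolt. φR_n = 0.75 × (2×100.44 + 8×129.6) = 928.3 kN.
Governing: min(1105.1, 928.3) = 928.3 kN → bearing.

928.3 kN (bearing governs)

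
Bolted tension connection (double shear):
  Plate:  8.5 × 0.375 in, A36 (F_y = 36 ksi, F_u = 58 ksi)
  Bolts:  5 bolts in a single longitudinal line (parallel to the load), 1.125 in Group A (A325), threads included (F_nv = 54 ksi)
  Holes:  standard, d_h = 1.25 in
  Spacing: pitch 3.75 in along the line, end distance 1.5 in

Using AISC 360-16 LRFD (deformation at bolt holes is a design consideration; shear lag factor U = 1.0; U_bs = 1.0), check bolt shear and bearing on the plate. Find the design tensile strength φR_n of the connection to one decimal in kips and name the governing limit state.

Bolt shear: A_b = π(1.125)²/4 = 0.99402 in². φR_n = 0.75 × 54 × 0.99402 × 5 × 2 = 402.6 kips.
Bearing (0.375 in plate, F_u = 58 ksi): end bolts L_c = 1.5 − 1.25/2 = 0.875, R_n = min(1.2×0.875×0.375×58, 2.4×1.125×0.375×58) = 22.838 kips/bolt; interior L_c = 3.75 − 1.25 = 2.5, R_n = 58.725 kips/bolt. φR_n = 0.75 × (1×22.838 + 4×58.725) = 193.3 kips.
Governing: min(402.6, 193.3) = 193.3 kips → bearing.

193.3 kips (bearing governs)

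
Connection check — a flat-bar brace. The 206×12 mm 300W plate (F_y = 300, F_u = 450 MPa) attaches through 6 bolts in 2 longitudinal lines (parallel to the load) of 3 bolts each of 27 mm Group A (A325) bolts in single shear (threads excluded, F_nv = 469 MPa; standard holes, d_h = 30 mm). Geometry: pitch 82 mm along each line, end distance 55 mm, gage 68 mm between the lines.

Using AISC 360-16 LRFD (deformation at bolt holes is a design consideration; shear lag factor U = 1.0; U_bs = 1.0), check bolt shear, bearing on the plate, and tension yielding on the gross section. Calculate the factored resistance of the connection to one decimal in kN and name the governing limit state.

667.4 kN (gross-section yield governs)

Bolt shear: A_b = π(27)²/4 = 572.56 mm². φR_n = 0.75 × 469 × 572.56 × 6 × 1 = 1208.4 kN.
Bearing (12 mm plate, F_u = 450 MPa): end bolts L_c = 55 − 30/2 = 40, R_n = min(1.2×40×12×450, 2.4×27×12×450) = 259.2 kN/bolt; interior L_c = 82 − 30 = 52, R_n = 336.96 kN/bolt. φR_n = 0.75 × (2×259.2 + 4×336.96) = 1399.7 kN.
Tension yield (gross): A_g = 206×12 = 2472 mm². φR_n = 0.90 × 300 × 2472 = 667.4 kN.
Governing: min(1208.4, 1399.7, 667.4) = 667.4 kN → gross-section yield.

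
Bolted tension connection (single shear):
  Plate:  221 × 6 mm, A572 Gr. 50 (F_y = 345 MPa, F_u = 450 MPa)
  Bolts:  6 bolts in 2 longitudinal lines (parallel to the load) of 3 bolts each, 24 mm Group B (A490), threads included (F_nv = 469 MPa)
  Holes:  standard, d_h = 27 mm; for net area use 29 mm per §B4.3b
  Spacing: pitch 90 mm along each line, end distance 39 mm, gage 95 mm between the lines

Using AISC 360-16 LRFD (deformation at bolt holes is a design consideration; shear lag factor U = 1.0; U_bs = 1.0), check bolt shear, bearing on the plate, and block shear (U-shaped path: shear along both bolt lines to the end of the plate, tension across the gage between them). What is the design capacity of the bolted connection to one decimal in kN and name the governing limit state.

489.6 kN (block shear governs)

Bolt shear: A_b = π(24)²/4 = 452.39 mm². φR_n = 0.75 × 469 × 452.39 × 6 × 1 = 954.8 kN.
Bearing (6 mm plate, F_u = 450 MPa): end bolts L_c = 39 − 27/2 = 25.5, R_n = min(1.2×25.5×6×450, 2.4×24×6×450) = 82.62 kN/bolt; interior L_c = 90 − 27 = 63, R_n = 155.52 kN/bolt. φR_n = 0.75 × (2×82.62 + 4×155.52) = 590.5 kN.
Block shear: shear path 2×[39+2×90] = 2×219 mm, A_gv = 2628, A_nv = 2×(219 − 2.5×29)×6 = 1758 mm²; tension across gage: (95 − 1×29)×6 = 396 mm². R_n = min(0.6×450×1758, 0.6×345×2628) + 1.0×450×396 = min(474.66, 544) + 178.2 = 652.86 kN. φR_n = 0.75 × 652.86 = 489.6 kN.
Governing: min(954.8, 590.5, 489.6) = 489.6 kN → block shear.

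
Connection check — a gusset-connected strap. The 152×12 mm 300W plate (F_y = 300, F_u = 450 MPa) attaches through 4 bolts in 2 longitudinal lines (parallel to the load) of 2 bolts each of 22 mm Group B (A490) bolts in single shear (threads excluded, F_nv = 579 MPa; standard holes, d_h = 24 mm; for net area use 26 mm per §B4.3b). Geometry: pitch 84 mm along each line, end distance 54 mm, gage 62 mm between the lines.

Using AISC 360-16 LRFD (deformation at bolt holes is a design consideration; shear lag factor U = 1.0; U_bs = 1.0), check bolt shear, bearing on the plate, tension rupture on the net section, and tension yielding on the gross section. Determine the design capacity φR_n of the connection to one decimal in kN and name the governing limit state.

405.0 kN (net-section rupture governs)

Bolt shear: A_b = π(22)²/4 = 380.13 mm². φR_n = 0.75 × 579 × 380.13 × 4 × 1 = 660.3 kN.
Bearing (12 mm plate, F_u = 450 MPa): end bolts L_c = 54 − 24/2 = 42, R_n = min(1.2×42×12×450, 2.4×22×12×450) = 272.16 kN/bolt; interior L_c = 84 − 24 = 60, R_n = 285.12 kN/bolt. φR_n = 0.75 × (2×272.16 + 2×285.12) = 835.9 kN.
Tension rupture (net): A_n = (152 − 2×26)×12 = 1200 mm² (U = 1.0, A_e = A_n). φR_n = 0.75 × 450 × 1200 = 405.0 kN.
Tension yield (gross): A_g = 152×12 = 1824 mm². φR_n = 0.90 × 300 × 1824 = 492.5 kN.
Governing: min(660.3, 835.9, 405.0, 492.5) = 405.0 kN → net-section rupture.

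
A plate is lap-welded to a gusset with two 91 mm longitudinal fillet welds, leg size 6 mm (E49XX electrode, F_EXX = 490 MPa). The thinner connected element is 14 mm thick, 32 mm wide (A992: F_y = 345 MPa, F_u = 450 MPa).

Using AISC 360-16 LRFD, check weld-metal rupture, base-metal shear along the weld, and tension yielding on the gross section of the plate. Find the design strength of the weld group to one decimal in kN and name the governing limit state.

Weld metal: throat = 0.707×6 = 4.242 mm, L = 2×91 = 182 mm. φR_n = 0.75 × 0.6 × 490 × 4.242 × 182 = 170.2 kN.
Base metal shear (14 mm plate): yield φR_n = 1.0×0.6×345×14×182 = 527.4 kN; rupture φR_n = 0.75×0.6×450×14×182 = 516.0 kN; take 516.0 kN (rupture).
Tension yield (gross): A_g = 32×14 = 448 mm². φR_n = 0.90 × 345 × 448 = 139.1 kN.
Governing: min(170.2, 516.0, 139.1) = 139.1 kN → gross-section yield.

139.1 kN (gross-section yield governs)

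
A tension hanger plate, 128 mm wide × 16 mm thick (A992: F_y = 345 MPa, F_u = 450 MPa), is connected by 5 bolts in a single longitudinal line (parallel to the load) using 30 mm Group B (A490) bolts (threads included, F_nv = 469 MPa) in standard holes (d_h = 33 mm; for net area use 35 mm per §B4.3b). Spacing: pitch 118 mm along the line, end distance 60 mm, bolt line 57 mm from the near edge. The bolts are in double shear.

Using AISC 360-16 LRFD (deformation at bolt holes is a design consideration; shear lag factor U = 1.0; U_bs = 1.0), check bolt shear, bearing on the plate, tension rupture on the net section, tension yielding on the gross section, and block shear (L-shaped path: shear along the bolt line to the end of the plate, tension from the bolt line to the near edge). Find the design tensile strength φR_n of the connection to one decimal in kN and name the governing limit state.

502.2 kN (net-section rupture governs)

Bolt shear: A_b = π(30)²/4 = 706.86 mm². φR_n = 0.75 × 469 × 706.86 × 5 × 2 = 2486.4 kN.
Bearing (16 mm plate, F_u = 450 MPa): end bolts L_c = 60 − 33/2 = 43.5, R_n = min(1.2×43.5×16×450, 2.4×30×16×450) = 375.84 kN/bolt; interior L_c = 118 − 33 = 85, R_n = 518.4 kN/bolt. φR_n = 0.75 × (1×375.84 + 4×518.4) = 1837.1 kN.
Tension rupture (net): A_n = (128 − 1×35)×16 = 1488 mm² (U = 1.0, A_e = A_n). φR_n = 0.75 × 450 × 1488 = 502.2 kN.
Tension yield (gross): A_g = 128×16 = 2048 mm². φR_n = 0.90 × 345 × 2048 = 635.9 kN.
Block shear: shear path 1×[60+4×118] = 1×532 mm, A_gv = 8512, A_nv = 1×(532 − 4.5×35)×16 = 5992 mm²; tension to near edge: (57 − 0.5×35)×16 = 632 mm². R_n = min(0.6×450×5992, 0.6×345×8512) + 1.0×450×632 = min(1617.8, 1762) + 284.4 = 1902.2 kN. φR_n = 0.75 × 1902.2 = 1426.7 kN.
Governing: min(2486.4, 1837.1, 502.2, 635.9, 1426.7) = 502.2 kN → net-section rupture.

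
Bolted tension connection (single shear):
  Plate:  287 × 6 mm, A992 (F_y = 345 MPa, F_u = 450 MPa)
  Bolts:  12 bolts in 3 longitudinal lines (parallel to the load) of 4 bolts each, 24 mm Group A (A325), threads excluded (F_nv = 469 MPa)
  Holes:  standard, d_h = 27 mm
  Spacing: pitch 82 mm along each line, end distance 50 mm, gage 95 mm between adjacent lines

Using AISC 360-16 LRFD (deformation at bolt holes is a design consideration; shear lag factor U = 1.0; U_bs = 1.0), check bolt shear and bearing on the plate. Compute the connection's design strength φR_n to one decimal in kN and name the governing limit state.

1315.8 kN (bearing governs)

Bolt shear: A_b = π(24)²/4 = 452.39 mm². φR_n = 0.75 × 469 × 452.39 × 12 × 1 = 1909.5 kN.
Bearing (6 mm plate, F_u = 450 MPa): end bolts L_c = 50 − 27/2 = 36.5, R_n = min(1.2×36.5×6×450, 2.4×24×6×450) = 118.26 kN/bolt; interior L_c = 82 − 27 = 55, R_n = 155.52 kN/bolt. φR_n = 0.75 × (3×118.26 + 9×155.52) = 1315.8 kN.
Governing: min(1909.5, 1315.8) = 1315.8 kN → bearing.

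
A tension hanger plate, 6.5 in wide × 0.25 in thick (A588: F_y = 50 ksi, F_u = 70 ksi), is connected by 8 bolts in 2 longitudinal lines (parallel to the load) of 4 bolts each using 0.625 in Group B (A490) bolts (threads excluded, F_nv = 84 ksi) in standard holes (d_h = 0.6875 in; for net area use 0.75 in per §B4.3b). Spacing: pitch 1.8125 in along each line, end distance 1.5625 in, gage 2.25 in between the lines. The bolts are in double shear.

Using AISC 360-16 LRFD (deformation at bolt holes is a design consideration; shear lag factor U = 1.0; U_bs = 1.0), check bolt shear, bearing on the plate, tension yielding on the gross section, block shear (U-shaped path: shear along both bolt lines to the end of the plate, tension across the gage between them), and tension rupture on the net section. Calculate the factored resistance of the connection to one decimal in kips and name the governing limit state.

65.6 kips (net-section rupture governs)

Bolt shear: A_b = π(0.625)²/4 = 0.3068 in². φR_n = 0.75 × 84 × 0.3068 × 8 × 2 = 309.3 kips.
Bearing (0.25 in plate, F_u = 70 ksi): end bolts L_c = 1.5625 − 0.6875/2 = 1.21875, R_n = min(1.2×1.21875×0.25×70, 2.4×0.625×0.25×70) = 25.594 kips/bolt; interior L_c = 1.8125 − 0.6875 = 1.125, R_n = 23.625 kips/bolt. φR_n = 0.75 × (2×25.594 + 6×23.625) = 144.7 kips.
Tension yield (gross): A_g = 6.5×0.25 = 1.625 in². φR_n = 0.90 × 50 × 1.625 = 73.1 kips.
Block shear: shear path 2×[1.5625+3×1.8125] = 2×7 in, A_gv = 3.5, A_nv = 2×(7 − 3.5×0.75)×0.25 = 2.1875 in²; tension across gage: (2.25 − 1×0.75)×0.25 = 0.375 in². R_n = min(0.6×70×2.1875, 0.6×50×3.5) + 1.0×70×0.375 = min(91.875, 105) + 26.25 = 118.13 kips. φR_n = 0.75 × 118.13 = 88.6 kips.
Tension rupture (net): A_n = (6.5 − 2×0.75)×0.25 = 1.25 in² (U = 1.0, A_e = A_n). φR_n = 0.75 × 70 × 1.25 = 65.6 kips.
Governing: min(309.3, 144.7, 73.1, 88.6, 65.6) = 65.6 kips → net-section rupture.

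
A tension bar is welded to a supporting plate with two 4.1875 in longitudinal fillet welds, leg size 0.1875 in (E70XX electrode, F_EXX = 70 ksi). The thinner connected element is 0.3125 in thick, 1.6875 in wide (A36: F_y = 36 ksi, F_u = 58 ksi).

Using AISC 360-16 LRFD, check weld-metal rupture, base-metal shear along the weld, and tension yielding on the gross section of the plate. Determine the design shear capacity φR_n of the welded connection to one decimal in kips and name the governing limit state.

17.1 kips (gross-section yield governs)

Weld metal: throat = 0.707×0.1875 = 0.13256 in, L = 2×4.1875 = 8.375 in. φR_n = 0.75 × 0.6 × 70 × 0.13256 × 8.375 = 35.0 kips.
Base metal shear (0.3125 in plate): yield φR_n = 1.0×0.6×36×0.3125×8.375 = 56.5 kips; rupture φR_n = 0.75×0.6×58×0.3125×8.375 = 68.3 kips; take 56.5 kips (yield).
Tension yield (gross): A_g = 1.6875×0.3125 = 0.52734 in². φR_n = 0.90 × 36 × 0.52734 = 17.1 kips.
Governing: min(35.0, 56.5, 17.1) = 17.1 kips → gross-section yield.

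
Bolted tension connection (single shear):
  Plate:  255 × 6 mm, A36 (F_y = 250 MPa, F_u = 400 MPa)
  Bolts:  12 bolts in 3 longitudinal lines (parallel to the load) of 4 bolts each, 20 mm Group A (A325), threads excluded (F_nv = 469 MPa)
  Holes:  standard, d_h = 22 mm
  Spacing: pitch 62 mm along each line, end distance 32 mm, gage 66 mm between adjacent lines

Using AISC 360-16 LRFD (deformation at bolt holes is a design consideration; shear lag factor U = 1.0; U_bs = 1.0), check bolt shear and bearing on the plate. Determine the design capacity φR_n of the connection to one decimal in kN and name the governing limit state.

Bolt shear: A_b = π(20)²/4 = 314.16 mm². φR_n = 0.75 × 469 × 314.16 × 12 × 1 = 1326.1 kN.
Bearing (6 mm plate, F_u = 400 MPa): end bolts L_c = 32 − 22/2 = 21, R_n = min(1.2×21×6×400, 2.4×20×6×400) = 60.48 kN/bolt; interior L_c = 62 − 22 = 40, R_n = 115.2 kN/bolt. φR_n = 0.75 × (3×60.48 + 9×115.2) = 913.7 kN.
Governing: min(1326.1, 913.7) = 913.7 kN → bearing.

913.7 kN (bearing governs)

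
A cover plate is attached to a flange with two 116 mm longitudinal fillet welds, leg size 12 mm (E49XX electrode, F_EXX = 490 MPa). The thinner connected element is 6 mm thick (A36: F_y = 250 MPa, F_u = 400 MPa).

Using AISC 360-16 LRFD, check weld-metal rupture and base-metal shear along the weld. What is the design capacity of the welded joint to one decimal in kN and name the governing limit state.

208.8 kN (base-metal shear governs)

Weld metal: throat = 0.707×12 = 8.484 mm, L = 2×116 = 232 mm. φR_n = 0.75 × 0.6 × 490 × 8.484 × 232 = 434.0 kN.
Base metal shear (6 mm plate): yield φR_n = 1.0×0.6×250×6×232 = 208.8 kN; rupture φR_n = 0.75×0.6×400×6×232 = 250.6 kN; take 208.8 kN (yield).
Governing: min(434.0, 208.8) = 208.8 kN → base-metal shear.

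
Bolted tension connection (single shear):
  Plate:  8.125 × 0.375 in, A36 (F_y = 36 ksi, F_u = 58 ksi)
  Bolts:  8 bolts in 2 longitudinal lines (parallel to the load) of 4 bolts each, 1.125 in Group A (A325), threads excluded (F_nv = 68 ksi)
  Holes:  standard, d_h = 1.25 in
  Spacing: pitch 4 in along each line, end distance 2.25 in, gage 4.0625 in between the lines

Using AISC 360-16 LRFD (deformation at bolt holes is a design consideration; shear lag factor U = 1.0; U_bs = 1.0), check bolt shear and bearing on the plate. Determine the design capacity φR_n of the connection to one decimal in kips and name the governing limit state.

327.9 kips (bearing governs)

Bolt shear: A_b = π(1.125)²/4 = 0.99402 in². φR_n = 0.75 × 68 × 0.99402 × 8 × 1 = 405.6 kips.
Bearing (0.375 in plate, F_u = 58 ksi): end bolts L_c = 2.25 − 1.25/2 = 1.625, R_n = min(1.2×1.625×0.375×58, 2.4×1.125×0.375×58) = 42.413 kips/bolt; interior L_c = 4 − 1.25 = 2.75, R_n = 58.725 kips/bolt. φR_n = 0.75 × (2×42.413 + 6×58.725) = 327.9 kips.
Governing: min(405.6, 327.9) = 327.9 kips → bearing.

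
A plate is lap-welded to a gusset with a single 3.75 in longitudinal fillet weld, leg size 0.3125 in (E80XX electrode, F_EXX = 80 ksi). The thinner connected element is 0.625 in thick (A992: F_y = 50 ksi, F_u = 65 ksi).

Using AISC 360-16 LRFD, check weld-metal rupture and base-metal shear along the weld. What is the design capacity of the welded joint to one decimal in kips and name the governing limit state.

Weld metal: throat = 0.707×0.3125 = 0.22094 in, L = 3.75 in. φR_n = 0.75 × 0.6 × 80 × 0.22094 × 3.75 = 29.8 kips.
Base metal shear (0.625 in plate): yield φR_n = 1.0×0.6×50×0.625×3.75 = 70.3 kips; rupture φR_n = 0.75×0.6×65×0.625×3.75 = 68.6 kips; take 68.6 kips (rupture).
Governing: min(29.8, 68.6) = 29.8 kips → weld metal.

29.8 kips (weld metal governs)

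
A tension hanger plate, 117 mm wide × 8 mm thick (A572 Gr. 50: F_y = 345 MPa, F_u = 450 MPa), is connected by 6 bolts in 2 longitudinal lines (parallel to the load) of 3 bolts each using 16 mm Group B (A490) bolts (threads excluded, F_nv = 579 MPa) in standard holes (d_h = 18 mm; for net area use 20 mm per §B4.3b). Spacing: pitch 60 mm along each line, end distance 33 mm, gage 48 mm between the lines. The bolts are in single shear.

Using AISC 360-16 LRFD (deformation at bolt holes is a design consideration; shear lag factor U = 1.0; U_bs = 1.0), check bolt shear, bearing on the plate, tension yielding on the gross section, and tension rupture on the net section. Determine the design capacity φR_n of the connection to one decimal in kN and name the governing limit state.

207.9 kN (net-section rupture governs)

Bolt shear: A_b = π(16)²/4 = 201.06 mm². φR_n = 0.75 × 579 × 201.06 × 6 × 1 = 523.9 kN.
Bearing (8 mm plate, F_u = 450 MPa): end bolts L_c = 33 − 18/2 = 24, R_n = min(1.2×24×8×450, 2.4×16×8×450) = 103.68 kN/bolt; interior L_c = 60 − 18 = 42, R_n = 138.24 kN/bolt. φR_n = 0.75 × (2×103.68 + 4×138.24) = 570.2 kN.
Tension yield (gross): A_g = 117×8 = 936 mm². φR_n = 0.90 × 345 × 936 = 290.6 kN.
Tension rupture (net): A_n = (117 − 2×20)×8 = 616 mm² (U = 1.0, A_e = A_n). φR_n = 0.75 × 450 × 616 = 207.9 kN.
Governing: min(523.9, 570.2, 290.6, 207.9) = 207.9 kN → net-section rupture.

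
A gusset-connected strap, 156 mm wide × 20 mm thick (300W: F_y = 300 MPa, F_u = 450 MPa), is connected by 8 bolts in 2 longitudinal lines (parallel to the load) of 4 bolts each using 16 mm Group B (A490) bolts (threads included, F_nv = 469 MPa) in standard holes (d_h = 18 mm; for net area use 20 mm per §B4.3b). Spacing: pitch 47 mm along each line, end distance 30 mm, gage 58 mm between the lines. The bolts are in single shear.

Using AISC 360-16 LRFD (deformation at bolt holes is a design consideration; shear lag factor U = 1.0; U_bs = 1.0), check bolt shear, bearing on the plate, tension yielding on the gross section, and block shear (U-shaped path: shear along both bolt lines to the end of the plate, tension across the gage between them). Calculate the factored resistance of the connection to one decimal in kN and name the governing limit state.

565.8 kN (bolt shear governs)

Bolt shear: A_b = π(16)²/4 = 201.06 mm². φR_n = 0.75 × 469 × 201.06 × 8 × 1 = 565.8 kN.
Bearing (20 mm plate, F_u = 450 MPa): end bolts L_c = 30 − 18/2 = 21, R_n = min(1.2×21×20×450, 2.4×16×20×450) = 226.8 kN/bolt; interior L_c = 47 − 18 = 29, R_n = 313.2 kN/bolt. φR_n = 0.75 × (2×226.8 + 6×313.2) = 1749.6 kN.
Tension yield (gross): A_g = 156×20 = 3120 mm². φR_n = 0.90 × 300 × 3120 = 842.4 kN.
Block shear: shear path 2×[30+3×47] = 2×171 mm, A_gv = 6840, A_nv = 2×(171 − 3.5×20)×20 = 4040 mm²; tension across gage: (58 − 1×20)×20 = 760 mm². R_n = min(0.6×450×4040, 0.6×300×6840) + 1.0×450×760 = min(1090.8, 1231.2) + 342 = 1432.8 kN. φR_n = 0.75 × 1432.8 = 1074.6 kN.
Governing: min(565.8, 1749.6, 842.4, 1074.6) = 565.8 kN → bolt shear.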